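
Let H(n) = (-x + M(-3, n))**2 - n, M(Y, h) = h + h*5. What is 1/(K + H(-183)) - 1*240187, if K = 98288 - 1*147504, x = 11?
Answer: -283624338575/1180848 ≈ -2.4019e+5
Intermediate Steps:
K = -49216 (K = 98288 - 147504 = -49216)
M(Y, h) = 6*h (M(Y, h) = h + 5*h = 6*h)
H(n) = (-11 + 6*n)**2 - n (H(n) = (-1*11 + 6*n)**2 - n = (-11 + 6*n)**2 - n)
1/(K + H(-183)) - 1*240187 = 1/(-49216 + ((-11 + 6*(-183))**2 - 1*(-183))) - 1*240187 = 1/(-49216 + ((-11 - 1098)**2 + 183)) - 240187 = 1/(-49216 + ((-1109)**2 + 183)) - 240187 = 1/(-49216 + (1229881 + 183)) - 240187 = 1/(-49216 + 1230064) - 240187 = 1/1180848 - 240187 = -283624338575/1180848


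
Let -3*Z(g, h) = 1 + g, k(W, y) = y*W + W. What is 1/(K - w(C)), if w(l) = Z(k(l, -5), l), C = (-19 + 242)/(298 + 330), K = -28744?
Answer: -157/4512830 ≈ -3.4790e-5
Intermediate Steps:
C = 223/628 ≈ 0.35510
k(W, y) = W + W*y (k(W, y) = W*y + W = W + W*y)
Z(g, h) = -1/3 - g/3 (Z(g, h) = -(1 + g)/3 = -1/3 - g/3)
w(l) = -1/3 + 4*l/3 (w(l) = -1/3 - l*(1 - 5)/3 = -1/3 - l*(-4)/3 = -1/3 - (-4)*l/3 = -1/3 + 4*l/3)
1/(K - w(C)) = 1/(-28744 - (-1/3 + (4/3)*(223/628))) = 1/(-28744 - (-1/3 + 223/471)) = 1/(-28744 - 1*22/157) = 1/(-28744 - 22/157) = 1/(-4512830/157) = -157/4512830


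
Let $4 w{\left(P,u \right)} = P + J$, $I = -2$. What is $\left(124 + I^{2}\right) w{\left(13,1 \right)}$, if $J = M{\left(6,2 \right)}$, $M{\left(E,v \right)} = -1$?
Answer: $384$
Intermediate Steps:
$J = -1$
$w{\left(P,u \right)} = - \frac{1}{4} + \frac{P}{4}$ ($w{\left(P,u \right)} = \frac{P - 1}{4} = \frac{-1 + P}{4} = - \frac{1}{4} + \frac{P}{4}$)
$\left(124 + I^{2}\right) w{\left(13,1 \right)} = \left(124 + \left(-2\right)^{2}\right) \left(- \frac{1}{4} + \frac{1}{4} \cdot 13\right) = \left(124 + 4\right) \left(- \frac{1}{4} + \frac{13}{4}\right) = 128 \cdot 3 = 384$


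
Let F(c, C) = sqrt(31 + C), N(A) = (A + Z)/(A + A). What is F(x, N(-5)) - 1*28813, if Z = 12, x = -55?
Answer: -28813 + sqrt(3030)/10 ≈ -28808.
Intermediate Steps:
N(A) = (12 + A)/(2*A) (N(A) = (A + 12)/(A + A) = (12 + A)/((2*A)) = (12 + A)*(1/(2*A)) = (12 + A)/(2*A))
F(x, N(-5)) - 1*28813 = sqrt(31 + (1/2)*(12 - 5)/(-5)) - 1*28813 = sqrt(31 + (1/2)*(-1/5)*7) - 28813 = sqrt(31 - 7/10) - 28813 = sqrt(303/10) - 28813 = sqrt(3030)/10 - 28813 = -28813 + sqrt(3030)/10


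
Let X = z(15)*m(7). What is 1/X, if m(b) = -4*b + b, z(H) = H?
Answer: -1/315 ≈ -0.0031746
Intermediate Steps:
m(b) = -3*b
X = -315 (X = 15*(-3*7) = 15*(-21) = -315)
1/X = 1/(-315) = -1/315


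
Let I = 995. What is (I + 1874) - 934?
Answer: 1935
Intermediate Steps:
(I + 1874) - 934 = (995 + 1874) - 934 = 2869 - 934 = 1935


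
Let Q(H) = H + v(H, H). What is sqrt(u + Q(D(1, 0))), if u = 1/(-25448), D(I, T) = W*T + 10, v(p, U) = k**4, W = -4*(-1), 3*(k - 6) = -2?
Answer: sqrt(10741428561574)/114516 ≈ 28.620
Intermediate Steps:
k = 16/3 (k = 6 + (1/3)*(-2) = 6 - 2/3 = 16/3 ≈ 5.3333)
W = 4
v(p, U) = 65536/81 (v(p, U) = (16/3)**4 = 65536/81)
D(I, T) = 10 + 4*T (D(I, T) = 4*T + 10 = 10 + 4*T)
Q(H) = 65536/81 + H (Q(H) = H + 65536/81 = 65536/81 + H)
u = -1/25448 ≈ -3.9296e-5
sqrt(u + Q(D(1, 0))) = sqrt(-1/25448 + (65536/81 + (10 + 4*0))) = sqrt(-1/25448 + (65536/81 + (10 + 0))) = sqrt(-1/25448 + (65536/81 + 10)) = sqrt(-1/25448 + 66346/81) = sqrt(1688372927/2061288) = sqrt(10741428561574)/114516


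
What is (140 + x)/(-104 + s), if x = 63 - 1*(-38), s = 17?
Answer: -241/87 ≈ -2.7701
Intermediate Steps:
x = 101 (x = 63 + 38 = 101)
(140 + x)/(-104 + s) = (140 + 101)/(-104 + 17) = 241/(-87) = 241*(-1/87) = -241/87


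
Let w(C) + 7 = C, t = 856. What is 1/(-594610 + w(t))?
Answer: -1/593761 ≈ -1.6842e-6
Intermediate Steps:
w(C) = -7 + C
1/(-594610 + w(t)) = 1/(-594610 + (-7 + 856)) = 1/(-594610 + 849) = 1/(-593761) = -1/593761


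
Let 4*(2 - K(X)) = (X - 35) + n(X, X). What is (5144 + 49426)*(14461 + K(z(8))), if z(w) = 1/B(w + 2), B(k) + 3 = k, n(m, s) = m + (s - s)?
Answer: 11056072995/14 ≈ 7.8972e+8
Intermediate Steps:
n(m, s) = m (n(m, s) = m + 0 = m)
B(k) = -3 + k
z(w) = 1/(-1 + w) (z(w) = 1/(-3 + (w + 2)) = 1/(-3 + (2 + w)) = 1/(-1 + w))
K(X) = 43/4 - X/2 (K(X) = 2 - ((X - 35) + X)/4 = 2 - ((-35 + X) + X)/4 = 2 - (-35 + 2*X)/4 = 2 + (35/4 - X/2) = 43/4 - X/2)
(5144 + 49426)*(14461 + K(z(8))) = (5144 + 49426)*(14461 + (43/4 - 1/(2*(-1 + 8)))) = 54570*(14461 + (43/4 - ½/7)) = 54570*(14461 + (43/4 - ½*⅐)) = 54570*(14461 + (43/4 - 1/14)) = 54570*(14461 + 299/28) = 54570*(405207/28) = 11056072995/14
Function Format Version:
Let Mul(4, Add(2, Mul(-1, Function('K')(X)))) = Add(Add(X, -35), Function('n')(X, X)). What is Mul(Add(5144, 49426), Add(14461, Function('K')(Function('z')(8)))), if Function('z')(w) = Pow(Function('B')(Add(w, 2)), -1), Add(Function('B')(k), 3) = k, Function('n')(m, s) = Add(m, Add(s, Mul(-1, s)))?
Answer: Rational(11056072995, 14) ≈ 7.8972e+8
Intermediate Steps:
Function('n')(m, s) = m (Function('n')(m, s) = Add(m, 0) = m)
Function('B')(k) = Add(-3, k)
Function('z')(w) = Pow(Add(-1, w), -1) (Function('z')(w) = Pow(Add(-3, Add(w, 2)), -1) = Pow(Add(-3, Add(2, w)), -1) = Pow(Add(-1, w), -1))
Function('K')(X) = Add(Rational(43, 4), Mul(Rational(-1, 2), X)) (Function('K')(X) = Add(2, Mul(Rational(-1, 4), Add(Add(X, -35), X))) = Add(2, Mul(Rational(-1, 4), Add(Add(-35, X), X))) = Add(2, Mul(Rational(-1, 4), Add(-35, Mul(2, X)))) = Add(2, Add(Rational(35, 4), Mul(Rational(-1, 2), X))) = Add(Rational(43, 4), Mul(Rational(-1, 2), X)))
Mul(Add(5144, 49426), Add(14461, Function('K')(Function('z')(8)))) = Mul(Add(5144, 49426), Add(14461, Add(Rational(43, 4), Mul(Rational(-1, 2), Pow(Add(-1, 8), -1))))) = Mul(54570, Add(14461, Add(Rational(43, 4), Mul(Rational(-1, 2), Pow(7, -1))))) = Mul(54570, Add(14461, Add(Rational(43, 4), Mul(Rational(-1, 2), Rational(1, 7))))) = Mul(54570, Add(14461, Add(Rational(43, 4), Rational(-1, 14)))) = Mul(54570, Add(14461, Rational(299, 28))) = Mul(54570, Rational(405207, 28)) = Rational(11056072995, 14)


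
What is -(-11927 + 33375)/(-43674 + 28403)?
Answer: 21448/15271 ≈ 1.4045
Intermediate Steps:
-(-11927 + 33375)/(-43674 + 28403) = -21448/(-15271) = -21448*(-1)/15271 = -1*(-21448/15271) = 21448/15271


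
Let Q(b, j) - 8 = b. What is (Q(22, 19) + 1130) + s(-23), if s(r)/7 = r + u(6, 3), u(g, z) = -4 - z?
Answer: 950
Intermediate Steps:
Q(b, j) = 8 + b
s(r) = -49 + 7*r (s(r) = 7*(r + (-4 - 1*3)) = 7*(r + (-4 - 3)) = 7*(r - 7) = 7*(-7 + r) = -49 + 7*r)
(Q(22, 19) + 1130) + s(-23) = ((8 + 22) + 1130) + (-49 + 7*(-23)) = (30 + 1130) + (-49 - 161) = 1160 - 210 = 950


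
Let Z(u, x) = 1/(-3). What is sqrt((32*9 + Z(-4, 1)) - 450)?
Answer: I*sqrt(1461)/3 ≈ 12.741*I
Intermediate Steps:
Z(u, x) = -1/3
sqrt((32*9 + Z(-4, 1)) - 450) = sqrt((32*9 - 1/3) - 450) = sqrt((288 - 1/3) - 450) = sqrt(863/3 - 450) = sqrt(-487/3) = I*sqrt(1461)/3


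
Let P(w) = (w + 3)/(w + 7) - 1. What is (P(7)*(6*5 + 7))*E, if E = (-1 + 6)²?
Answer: -1850/7 ≈ -264.29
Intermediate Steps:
P(w) = -1 + (3 + w)/(7 + w) (P(w) = (3 + w)/(7 + w) - 1 = -1 + (3 + w)/(7 + w))
E = 25 (E = 5² = 25)
(P(7)*(6*5 + 7))*E = ((-4/(7 + 7))*(6*5 + 7))*25 = ((-4/14)*(30 + 7))*25 = (-4*1/14*37)*25 = -2/7*37*25 = -74/7*25 = -1850/7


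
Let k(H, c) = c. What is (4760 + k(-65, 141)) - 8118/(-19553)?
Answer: 95837371/19553 ≈ 4901.4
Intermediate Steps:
(4760 + k(-65, 141)) - 8118/(-19553) = (4760 + 141) - 8118/(-19553) = 4901 - 8118*(-1/19553) = 4901 + 8118/19553 = 95837371/19553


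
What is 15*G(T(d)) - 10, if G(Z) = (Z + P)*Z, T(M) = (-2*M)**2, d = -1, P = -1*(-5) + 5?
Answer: 830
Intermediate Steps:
P = 10 (P = 5 + 5 = 10)
T(M) = 4*M**2
G(Z) = Z*(10 + Z) (G(Z) = (Z + 10)*Z = (10 + Z)*Z = Z*(10 + Z))
15*G(T(d)) - 10 = 15*((4*(-1)**2)*(10 + 4*(-1)**2)) - 10 = 15*((4*1)*(10 + 4*1)) - 10 = 15*(4*(10 + 4)) - 10 = 15*(4*14) - 10 = 15*56 - 10 = 840 - 10 = 830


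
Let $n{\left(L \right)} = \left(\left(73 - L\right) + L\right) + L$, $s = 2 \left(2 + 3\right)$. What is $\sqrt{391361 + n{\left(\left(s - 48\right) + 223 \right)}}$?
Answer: $\sqrt{391619} \approx 625.79$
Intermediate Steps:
$s = 10$ ($s = 2 \cdot 5 = 10$)
$n{\left(L \right)} = 73 + L$
$\sqrt{391361 + n{\left(\left(s - 48\right) + 223 \right)}} = \sqrt{391361 + \left(73 + \left(\left(10 - 48\right) + 223\right)\right)} = \sqrt{391361 + \left(73 + \left(-38 + 223\right)\right)} = \sqrt{391361 + \left(73 + 185\right)} = \sqrt{391361 + 258} = \sqrt{391619}$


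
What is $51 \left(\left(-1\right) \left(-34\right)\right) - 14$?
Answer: $1720$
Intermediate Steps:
$51 \left(\left(-1\right) \left(-34\right)\right) - 14 = 51 \cdot 34 - 14 = 1734 - 14 = 1720$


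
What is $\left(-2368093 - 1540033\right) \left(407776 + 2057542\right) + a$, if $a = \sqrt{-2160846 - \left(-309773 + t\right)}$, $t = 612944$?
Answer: $-9634773374068 + i \sqrt{2464017} \approx -9.6348 \cdot 10^{12} + 1569.7 i$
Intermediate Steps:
$a = i \sqrt{2464017}$ ($a = \sqrt{-2160846 + \left(309773 - 612944\right)} = \sqrt{-2160846 - 303171} = \sqrt{-2464017} = i \sqrt{2464017} \approx 1569.7 i$)
$\left(-2368093 - 1540033\right) \left(407776 + 2057542\right) + a = \left(-2368093 - 1540033\right) \left(407776 + 2057542\right) + i \sqrt{2464017} = \left(-3908126\right) 2465318 + i \sqrt{2464017} = -9634773374068 + i \sqrt{2464017}$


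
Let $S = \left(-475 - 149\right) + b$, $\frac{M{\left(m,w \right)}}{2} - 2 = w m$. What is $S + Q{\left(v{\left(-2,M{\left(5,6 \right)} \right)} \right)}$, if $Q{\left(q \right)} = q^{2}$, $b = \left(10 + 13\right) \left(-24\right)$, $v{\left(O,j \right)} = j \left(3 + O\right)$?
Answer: $2920$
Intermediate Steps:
$M{\left(m,w \right)} = 4 + 2 m w$ ($M{\left(m,w \right)} = 4 + 2 w m = 4 + 2 m w$)
$b = -552$ ($b = 23 \left(-24\right) = -552$)
$S = -1176$ ($S = \left(-475 - 149\right) - 552 = -624 - 552 = -1176$)
$S + Q{\left(v{\left(-2,M{\left(5,6 \right)} \right)} \right)} = -1176 + \left(\left(4 + 2 \cdot 5 \cdot 6\right) \left(3 - 2\right)\right)^{2} = -1176 + \left(\left(4 + 60\right) 1\right)^{2} = -1176 + \left(64 \cdot 1\right)^{2} = -1176 + 64^{2} = -1176 + 4096 = 2920$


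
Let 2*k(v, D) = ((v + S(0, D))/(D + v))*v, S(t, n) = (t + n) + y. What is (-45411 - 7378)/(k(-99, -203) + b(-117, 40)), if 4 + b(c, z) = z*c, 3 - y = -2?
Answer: 31884556/2858539 ≈ 11.154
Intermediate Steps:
y = 5 (y = 3 - 1*(-2) = 3 + 2 = 5)
S(t, n) = 5 + n + t (S(t, n) = (t + n) + 5 = (n + t) + 5 = 5 + n + t)
b(c, z) = -4 + c*z (b(c, z) = -4 + z*c = -4 + c*z)
k(v, D) = v*(5 + D + v)/(2*(D + v)) (k(v, D) = (((v + (5 + D + 0))/(D + v))*v)/2 = (((v + (5 + D))/(D + v))*v)/2 = (((5 + D + v)/(D + v))*v)/2 = (v*(5 + D + v)/(D + v))/2 = v*(5 + D + v)/(2*(D + v)))
(-45411 - 7378)/(k(-99, -203) + b(-117, 40)) = (-45411 - 7378)/((½)*(-99)*(5 - 203 - 99)/(-203 - 99) + (-4 - 117*40)) = -52789/((½)*(-99)*(-297)/(-302) + (-4 - 4680)) = -52789/((½)*(-99)*(-1/302)*(-297) - 4684) = -52789/(-29403/604 - 4684) = -52789/(-2858539/604) = -52789*(-604/2858539) = 31884556/2858539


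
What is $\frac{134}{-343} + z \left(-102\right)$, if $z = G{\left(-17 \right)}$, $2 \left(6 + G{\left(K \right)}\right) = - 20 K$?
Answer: $- \frac{5737838}{343} \approx -16728.0$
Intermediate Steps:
$G{\left(K \right)} = -6 - 10 K$ ($G{\left(K \right)} = -6 + \frac{\left(-20\right) K}{2} = -6 - 10 K$)
$z = 164$ ($z = -6 - -170 = -6 + 170 = 164$)
$\frac{134}{-343} + z \left(-102\right) = \frac{134}{-343} + 164 \left(-102\right) = 134 \left(- \frac{1}{343}\right) - 16728 = - \frac{134}{343} - 16728 = - \frac{5737838}{343}$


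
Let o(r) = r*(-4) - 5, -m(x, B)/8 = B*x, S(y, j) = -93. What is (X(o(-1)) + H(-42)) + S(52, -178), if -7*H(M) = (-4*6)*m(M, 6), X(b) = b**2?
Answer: 6820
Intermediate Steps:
m(x, B) = -8*B*x
o(r) = -5 - 4*r (o(r) = -4*r - 5 = -5 - 4*r)
H(M) = -1152*M/7 (H(M) = -(-4*6)*(-8*6*M)/7 = -(-24)*(-48*M)/7 = -1152*M/7)
(X(o(-1)) + H(-42)) + S(52, -178) = ((-5 - 4*(-1))**2 - 1152/7*(-42)) - 93 = ((-5 + 4)**2 + 6912) - 93 = ((-1)**2 + 6912) - 93 = (1 + 6912) - 93 = 6913 - 93 = 6820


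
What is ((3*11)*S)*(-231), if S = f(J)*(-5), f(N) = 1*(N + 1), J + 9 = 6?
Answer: -76230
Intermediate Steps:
J = -3 (J = -9 + 6 = -3)
f(N) = 1 + N (f(N) = 1*(1 + N) = 1 + N)
S = 10 (S = (1 - 3)*(-5) = -2*(-5) = 10)
((3*11)*S)*(-231) = ((3*11)*10)*(-231) = (33*10)*(-231) = 330*(-231) = -76230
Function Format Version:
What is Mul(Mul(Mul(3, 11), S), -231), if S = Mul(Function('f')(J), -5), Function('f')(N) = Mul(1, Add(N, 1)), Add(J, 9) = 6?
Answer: -76230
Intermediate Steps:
J = -3 (J = Add(-9, 6) = -3)
Function('f')(N) = Add(1, N) (Function('f')(N) = Mul(1, Add(1, N)) = Add(1, N))
S = 10 (S = Mul(Add(1, -3), -5) = Mul(-2, -5) = 10)
Mul(Mul(Mul(3, 11), S), -231) = Mul(Mul(Mul(3, 11), 10), -231) = Mul(Mul(33, 10), -231) = Mul(330, -231) = -76230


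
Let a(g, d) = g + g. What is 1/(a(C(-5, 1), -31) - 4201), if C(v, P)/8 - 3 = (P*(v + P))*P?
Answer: -1/4217 ≈ -0.00023714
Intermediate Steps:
C(v, P) = 24 + 8*P**2*(P + v) (C(v, P) = 24 + 8*((P*(v + P))*P) = 24 + 8*((P*(P + v))*P) = 24 + 8*(P**2*(P + v)) = 24 + 8*P**2*(P + v))
a(g, d) = 2*g
1/(a(C(-5, 1), -31) - 4201) = 1/(2*(24 + 8*1**3 + 8*(-5)*1**2) - 4201) = 1/(2*(24 + 8*1 + 8*(-5)*1) - 4201) = 1/(2*(24 + 8 - 40) - 4201) = 1/(2*(-8) - 4201) = 1/(-16 - 4201) = 1/(-4217) = -1/4217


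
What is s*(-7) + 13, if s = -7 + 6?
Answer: 20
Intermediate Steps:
s = -1
s*(-7) + 13 = -1*(-7) + 13 = 7 + 13 = 20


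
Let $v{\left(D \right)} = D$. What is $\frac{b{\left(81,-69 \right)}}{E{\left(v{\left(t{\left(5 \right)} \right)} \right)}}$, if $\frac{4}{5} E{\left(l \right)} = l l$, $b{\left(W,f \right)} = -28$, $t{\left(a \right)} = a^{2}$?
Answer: $- \frac{112}{3125} \approx -0.03584$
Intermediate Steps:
$E{\left(l \right)} = \frac{5 l^{2}}{4}$ ($E{\left(l \right)} = \frac{5 l l}{4} = \frac{5 l^{2}}{4}$)
$\frac{b{\left(81,-69 \right)}}{E{\left(v{\left(t{\left(5 \right)} \right)} \right)}} = - \frac{28}{\frac{5}{4} \left(5^{2}\right)^{2}} = - \frac{28}{\frac{5}{4} \cdot 25^{2}} = - \frac{28}{\frac{5}{4} \cdot 625} = - \frac{28}{\frac{3125}{4}} = \left(-28\right) \frac{4}{3125} = - \frac{112}{3125}$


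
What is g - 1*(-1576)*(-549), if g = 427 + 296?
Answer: -864501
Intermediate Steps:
g = 723
g - 1*(-1576)*(-549) = 723 - 1*(-1576)*(-549) = 723 + 1576*(-549) = 723 - 865224 = -864501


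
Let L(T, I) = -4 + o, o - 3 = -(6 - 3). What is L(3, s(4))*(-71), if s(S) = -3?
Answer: 284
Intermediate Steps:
o = 0 (o = 3 - (6 - 3) = 3 - 1*3 = 3 - 3 = 0)
L(T, I) = -4 (L(T, I) = -4 + 0 = -4)
L(3, s(4))*(-71) = -4*(-71) = 284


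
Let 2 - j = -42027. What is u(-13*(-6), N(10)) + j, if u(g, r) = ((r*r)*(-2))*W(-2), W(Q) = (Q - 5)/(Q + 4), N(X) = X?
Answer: 42729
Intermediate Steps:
j = 42029 (j = 2 - 1*(-42027) = 2 + 42027 = 42029)
W(Q) = (-5 + Q)/(4 + Q)
u(g, r) = 7*r**2 (u(g, r) = ((r*r)*(-2))*((-5 - 2)/(4 - 2)) = (r**2*(-2))*(-7/2) = (-2*r**2)*((1/2)*(-7)) = -2*r**2*(-7/2) = 7*r**2)
u(-13*(-6), N(10)) + j = 7*10**2 + 42029 = 7*100 + 42029 = 700 + 42029 = 42729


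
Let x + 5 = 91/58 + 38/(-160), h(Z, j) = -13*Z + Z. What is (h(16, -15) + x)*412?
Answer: -46756953/580 ≈ -80615.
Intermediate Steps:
h(Z, j) = -12*Z
x = -8511/2320 (x = -5 + (91/58 + 38/(-160)) = -5 + (91*(1/58) + 38*(-1/160)) = -5 + (91/58 - 19/80) = -5 + 3089/2320 = -8511/2320 ≈ -3.6685)
(h(16, -15) + x)*412 = (-12*16 - 8511/2320)*412 = (-192 - 8511/2320)*412 = -453951/2320*412 = -46756953/580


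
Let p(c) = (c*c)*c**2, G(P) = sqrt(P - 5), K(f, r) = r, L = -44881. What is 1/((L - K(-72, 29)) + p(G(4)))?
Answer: -1/44909 ≈ -2.2267e-5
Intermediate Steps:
G(P) = sqrt(-5 + P)
p(c) = c**4 (p(c) = c**2*c**2 = c**4)
1/((L - K(-72, 29)) + p(G(4))) = 1/((-44881 - 1*29) + (sqrt(-5 + 4))**4) = 1/((-44881 - 29) + (sqrt(-1))**4) = 1/(-44910 + I**4) = 1/(-44910 + 1) = 1/(-44909) = -1/44909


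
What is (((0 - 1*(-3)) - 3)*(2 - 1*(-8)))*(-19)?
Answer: 0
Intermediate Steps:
(((0 - 1*(-3)) - 3)*(2 - 1*(-8)))*(-19) = (((0 + 3) - 3)*(2 + 8))*(-19) = ((3 - 3)*10)*(-19) = (0*10)*(-19) = 0*(-19) = 0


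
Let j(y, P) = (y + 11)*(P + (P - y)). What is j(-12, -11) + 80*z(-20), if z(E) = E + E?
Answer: -3190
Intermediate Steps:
z(E) = 2*E
j(y, P) = (11 + y)*(-y + 2*P)
j(-12, -11) + 80*z(-20) = (-1*(-12)² - 11*(-12) + 22*(-11) + 2*(-11)*(-12)) + 80*(2*(-20)) = (-1*144 + 132 - 242 + 264) + 80*(-40) = (-144 + 132 - 242 + 264) - 3200 = 10 - 3200 = -3190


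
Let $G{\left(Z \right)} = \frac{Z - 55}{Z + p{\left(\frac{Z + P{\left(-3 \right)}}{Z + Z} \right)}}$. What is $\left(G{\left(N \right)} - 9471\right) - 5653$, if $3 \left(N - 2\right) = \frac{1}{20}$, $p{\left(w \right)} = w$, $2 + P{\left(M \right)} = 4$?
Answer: $- \frac{331161663}{21871} \approx -15142.0$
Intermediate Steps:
$P{\left(M \right)} = 2$ ($P{\left(M \right)} = -2 + 4 = 2$)
$N = \frac{121}{60}$ ($N = 2 + \frac{1}{3 \cdot 20} = 2 + \frac{1}{3} \cdot \frac{1}{20} = 2 + \frac{1}{60} = \frac{121}{60} \approx 2.0167$)
$G{\left(Z \right)} = \frac{-55 + Z}{Z + \frac{2 + Z}{2 Z}}$ ($G{\left(Z \right)} = \frac{Z - 55}{Z + \frac{Z + 2}{Z + Z}} = \frac{-55 + Z}{Z + \frac{2 + Z}{2 Z}}$)
$\left(G{\left(N \right)} - 9471\right) - 5653 = \left(2 \cdot \frac{121}{60} \frac{1}{2 + \frac{121}{60} + 2 \left(\frac{121}{60}\right)^{2}} \left(-55 + \frac{121}{60}\right) - 9471\right) - 5653 = \left(2 \cdot \frac{121}{60} \frac{1}{2 + \frac{121}{60} + 2 \cdot \frac{14641}{3600}} \left(- \frac{3179}{60}\right) - 9471\right) - 5653 = \left(2 \cdot \frac{121}{60} \frac{1}{2 + \frac{121}{60} + \frac{14641}{1800}} \left(- \frac{3179}{60}\right) - 9471\right) - 5653 = \left(2 \cdot \frac{121}{60} \frac{1}{\frac{21871}{1800}} \left(- \frac{3179}{60}\right) - 9471\right) - 5653 = \left(2 \cdot \frac{121}{60} \cdot \frac{1800}{21871} \left(- \frac{3179}{60}\right) - 9471\right) - 5653 = \left(- \frac{384659}{21871} - 9471\right) - 5653 = - \frac{207524900}{21871} - 5653 = - \frac{331161663}{21871}$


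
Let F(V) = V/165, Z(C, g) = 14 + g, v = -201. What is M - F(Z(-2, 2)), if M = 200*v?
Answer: -6633016/165 ≈ -40200.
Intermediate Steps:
M = -40200 (M = 200*(-201) = -40200)
F(V) = V/165 (F(V) = V*(1/165) = V/165)
M - F(Z(-2, 2)) = -40200 - (14 + 2)/165 = -40200 - 16/165 = -6633016/165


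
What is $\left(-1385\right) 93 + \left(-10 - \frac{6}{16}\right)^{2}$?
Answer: $- \frac{8236631}{64} \approx -1.287 \cdot 10^{5}$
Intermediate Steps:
$\left(-1385\right) 93 + \left(-10 - \frac{6}{16}\right)^{2} = -128805 + \left(-10 - \frac{3}{8}\right)^{2} = -128805 + \left(- \frac{83}{8}\right)^{2} = -128805 + \frac{6889}{64} = - \frac{8236631}{64}$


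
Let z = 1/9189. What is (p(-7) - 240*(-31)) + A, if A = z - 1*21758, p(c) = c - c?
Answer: -131568101/9189 ≈ -14318.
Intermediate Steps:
p(c) = 0
z = 1/9189 ≈ 0.00010883
A = -199934261/9189 (A = 1/9189 - 1*21758 = 1/9189 - 21758 = -199934261/9189 ≈ -21758.)
(p(-7) - 240*(-31)) + A = (0 - 240*(-31)) - 199934261/9189 = (0 - 60*(-124)) - 199934261/9189 = (0 + 7440) - 199934261/9189 = 7440 - 199934261/9189 = -131568101/9189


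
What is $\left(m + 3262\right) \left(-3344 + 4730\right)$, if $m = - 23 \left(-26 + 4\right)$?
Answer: $5222448$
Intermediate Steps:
$m = 506$ ($m = \left(-23\right) \left(-22\right) = 506$)
$\left(m + 3262\right) \left(-3344 + 4730\right) = \left(506 + 3262\right) \left(-3344 + 4730\right) = 3768 \cdot 1386 = 5222448$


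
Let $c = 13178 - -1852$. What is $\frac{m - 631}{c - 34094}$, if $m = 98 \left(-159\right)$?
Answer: $\frac{16213}{19064} \approx 0.85045$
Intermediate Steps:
$c = 15030$ ($c = 13178 + 1852 = 15030$)
$m = -15582$
$\frac{m - 631}{c - 34094} = \frac{-15582 - 631}{15030 - 34094} = - \frac{16213}{-19064} = \left(-16213\right) \left(- \frac{1}{19064}\right) = \frac{16213}{19064}$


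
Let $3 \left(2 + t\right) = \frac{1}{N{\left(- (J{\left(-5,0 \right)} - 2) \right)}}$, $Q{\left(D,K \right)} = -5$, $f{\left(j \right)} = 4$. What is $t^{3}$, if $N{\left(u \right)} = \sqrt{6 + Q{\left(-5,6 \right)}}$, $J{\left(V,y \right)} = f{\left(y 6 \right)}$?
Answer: $- \frac{125}{27} \approx -4.6296$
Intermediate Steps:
$J{\left(V,y \right)} = 4$
$N{\left(u \right)} = 1$ ($N{\left(u \right)} = \sqrt{6 - 5} = \sqrt{1} = 1$)
$t = - \frac{5}{3}$ ($t = -2 + \frac{1}{3 \cdot 1} = -2 + \frac{1}{3} \cdot 1 = -2 + \frac{1}{3} = - \frac{5}{3} \approx -1.6667$)
$t^{3} = \left(- \frac{5}{3}\right)^{3} = - \frac{125}{27}$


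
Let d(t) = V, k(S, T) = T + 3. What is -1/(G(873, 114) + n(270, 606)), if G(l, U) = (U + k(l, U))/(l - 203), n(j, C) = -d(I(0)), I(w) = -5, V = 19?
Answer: 670/12499 ≈ 0.053604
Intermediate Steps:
k(S, T) = 3 + T
d(t) = 19
n(j, C) = -19 (n(j, C) = -1*19 = -19)
G(l, U) = (3 + 2*U)/(-203 + l) (G(l, U) = (U + (3 + U))/(l - 203) = (3 + 2*U)/(-203 + l))
-1/(G(873, 114) + n(270, 606)) = -1/((3 + 2*114)/(-203 + 873) - 19) = -1/((3 + 228)/670 - 19) = -1/((1/670)*231 - 19) = -1/(231/670 - 19) = -1/(-12499/670) = -1*(-670/12499) = 670/12499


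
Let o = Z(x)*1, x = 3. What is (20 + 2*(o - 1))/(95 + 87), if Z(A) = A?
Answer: 12/91 ≈ 0.13187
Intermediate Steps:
o = 3 (o = 3*1 = 3)
(20 + 2*(o - 1))/(95 + 87) = (20 + 2*(3 - 1))/(95 + 87) = (20 + 2*2)/182 = (20 + 4)/182 = (1/182)*24 = 12/91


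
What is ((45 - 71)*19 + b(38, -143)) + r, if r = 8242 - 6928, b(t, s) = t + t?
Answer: 896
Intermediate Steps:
b(t, s) = 2*t
r = 1314
((45 - 71)*19 + b(38, -143)) + r = ((45 - 71)*19 + 2*38) + 1314 = (-26*19 + 76) + 1314 = (-494 + 76) + 1314 = -418 + 1314 = 896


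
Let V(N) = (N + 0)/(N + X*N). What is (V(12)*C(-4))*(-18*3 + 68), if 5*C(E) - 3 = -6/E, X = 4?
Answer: 63/25 ≈ 2.5200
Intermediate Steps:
C(E) = ⅗ - 6/(5*E) (C(E) = ⅗ + (-6/E)/5 = ⅗ - 6/(5*E))
V(N) = ⅕ (V(N) = (N + 0)/(N + 4*N) = N/((5*N)) = N*(1/(5*N)) = ⅕)
(V(12)*C(-4))*(-18*3 + 68) = (((⅗)*(-2 - 4)/(-4))/5)*(-18*3 + 68) = (((⅗)*(-¼)*(-6))/5)*(-54 + 68) = ((⅕)*(9/10))*14 = (9/50)*14 = 63/25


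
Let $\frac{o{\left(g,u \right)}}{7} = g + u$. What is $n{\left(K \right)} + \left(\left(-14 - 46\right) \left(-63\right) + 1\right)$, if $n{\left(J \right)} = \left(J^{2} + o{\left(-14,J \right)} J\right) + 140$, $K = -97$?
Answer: $88699$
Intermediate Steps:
$o{\left(g,u \right)} = 7 g + 7 u$ ($o{\left(g,u \right)} = 7 \left(g + u\right) = 7 g + 7 u$)
$n{\left(J \right)} = 140 + J^{2} + J \left(-98 + 7 J\right)$ ($n{\left(J \right)} = \left(J^{2} + \left(7 \left(-14\right) + 7 J\right) J\right) + 140 = \left(J^{2} + \left(-98 + 7 J\right) J\right) + 140 = \left(J^{2} + J \left(-98 + 7 J\right)\right) + 140 = 140 + J^{2} + J \left(-98 + 7 J\right)$)
$n{\left(K \right)} + \left(\left(-14 - 46\right) \left(-63\right) + 1\right) = \left(140 - -9506 + 8 \left(-97\right)^{2}\right) + \left(\left(-14 - 46\right) \left(-63\right) + 1\right) = \left(140 + 9506 + 8 \cdot 9409\right) + \left(\left(-60\right) \left(-63\right) + 1\right) = \left(140 + 9506 + 75272\right) + \left(3780 + 1\right) = 84918 + 3781 = 88699$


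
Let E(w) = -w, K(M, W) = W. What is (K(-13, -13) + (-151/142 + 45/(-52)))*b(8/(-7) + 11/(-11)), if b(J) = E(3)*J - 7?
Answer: 55117/6461 ≈ 8.5307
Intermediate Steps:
b(J) = -7 - 3*J (b(J) = (-1*3)*J - 7 = -3*J - 7 = -7 - 3*J)
(K(-13, -13) + (-151/142 + 45/(-52)))*b(8/(-7) + 11/(-11)) = (-13 + (-151/142 + 45/(-52)))*(-7 - 3*(8/(-7) + 11/(-11))) = (-13 + (-151*1/142 + 45*(-1/52)))*(-7 - 3*(8*(-⅐) + 11*(-1/11))) = (-13 + (-151/142 - 45/52))*(-7 - 3*(-8/7 - 1)) = (-13 - 7121/3692)*(-7 - 3*(-15/7)) = -55117*(-7 + 45/7)/3692 = -55117/3692*(-4/7) = 55117/6461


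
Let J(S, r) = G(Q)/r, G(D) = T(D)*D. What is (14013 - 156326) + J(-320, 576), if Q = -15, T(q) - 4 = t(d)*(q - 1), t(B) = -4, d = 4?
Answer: -6831109/48 ≈ -1.4231e+5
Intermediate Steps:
T(q) = 8 - 4*q (T(q) = 4 - 4*(q - 1) = 4 - 4*(-1 + q) = 4 + (4 - 4*q) = 8 - 4*q)
G(D) = D*(8 - 4*D) (G(D) = (8 - 4*D)*D = D*(8 - 4*D))
J(S, r) = -1020/r (J(S, r) = (4*(-15)*(2 - 1*(-15)))/r = (4*(-15)*(2 + 15))/r = (4*(-15)*17)/r = -1020/r)
(14013 - 156326) + J(-320, 576) = (14013 - 156326) - 1020/576 = -142313 - 1020*1/576 = -142313 - 85/48 = -6831109/48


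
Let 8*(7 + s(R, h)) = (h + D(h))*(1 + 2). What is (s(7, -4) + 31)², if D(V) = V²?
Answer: 3249/4 ≈ 812.25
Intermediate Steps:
s(R, h) = -7 + 3*h/8 + 3*h²/8 (s(R, h) = -7 + ((h + h²)*(1 + 2))/8 = -7 + ((h + h²)*3)/8 = -7 + (3*h + 3*h²)/8 = -7 + (3*h/8 + 3*h²/8) = -7 + 3*h/8 + 3*h²/8)
(s(7, -4) + 31)² = ((-7 + (3/8)*(-4) + (3/8)*(-4)²) + 31)² = ((-7 - 3/2 + (3/8)*16) + 31)² = ((-7 - 3/2 + 6) + 31)² = (-5/2 + 31)² = (57/2)² = 3249/4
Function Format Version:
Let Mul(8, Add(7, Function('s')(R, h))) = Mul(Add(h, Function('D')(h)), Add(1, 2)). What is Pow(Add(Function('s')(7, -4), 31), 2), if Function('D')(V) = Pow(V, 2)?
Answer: Rational(3249, 4) ≈ 812.25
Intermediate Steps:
Function('s')(R, h) = Add(-7, Mul(Rational(3, 8), h), Mul(Rational(3, 8), Pow(h, 2))) (Function('s')(R, h) = Add(-7, Mul(Rational(1, 8), Mul(Add(h, Pow(h, 2)), Add(1, 2)))) = Add(-7, Mul(Rational(1, 8), Mul(Add(h, Pow(h, 2)), 3))) = Add(-7, Mul(Rational(1, 8), Add(Mul(3, h), Mul(3, Pow(h, 2))))) = Add(-7, Add(Mul(Rational(3, 8), h), Mul(Rational(3, 8), Pow(h, 2)))) = Add(-7, Mul(Rational(3, 8), h), Mul(Rational(3, 8), Pow(h, 2))))
Pow(Add(Function('s')(7, -4), 31), 2) = Pow(Add(Add(-7, Mul(Rational(3, 8), -4), Mul(Rational(3, 8), Pow(-4, 2))), 31), 2) = Pow(Add(Add(-7, Rational(-3, 2), Mul(Rational(3, 8), 16)), 31), 2) = Pow(Add(Add(-7, Rational(-3, 2), 6), 31), 2) = Pow(Add(Rational(-5, 2), 31), 2) = Pow(Rational(57, 2), 2) = Rational(3249, 4)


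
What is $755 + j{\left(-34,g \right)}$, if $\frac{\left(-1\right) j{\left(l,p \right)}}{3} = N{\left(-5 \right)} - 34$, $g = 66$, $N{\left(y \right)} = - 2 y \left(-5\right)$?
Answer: $1007$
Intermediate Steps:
$N{\left(y \right)} = 10 y$
$j{\left(l,p \right)} = 252$ ($j{\left(l,p \right)} = - 3 \left(10 \left(-5\right) - 34\right) = - 3 \left(-50 - 34\right) = \left(-3\right) \left(-84\right) = 252$)
$755 + j{\left(-34,g \right)} = 755 + 252 = 1007$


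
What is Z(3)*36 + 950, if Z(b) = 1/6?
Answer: 956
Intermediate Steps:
Z(b) = 1/6
Z(3)*36 + 950 = (1/6)*36 + 950 = 6 + 950 = 956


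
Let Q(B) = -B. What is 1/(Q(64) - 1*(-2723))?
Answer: 1/2659 ≈ 0.00037608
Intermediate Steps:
1/(Q(64) - 1*(-2723)) = 1/(-1*64 - 1*(-2723)) = 1/(-64 + 2723) = 1/2659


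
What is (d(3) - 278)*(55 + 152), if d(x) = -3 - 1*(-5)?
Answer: -57132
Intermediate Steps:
d(x) = 2 (d(x) = -3 + 5 = 2)
(d(3) - 278)*(55 + 152) = (2 - 278)*(55 + 152) = -276*207 = -57132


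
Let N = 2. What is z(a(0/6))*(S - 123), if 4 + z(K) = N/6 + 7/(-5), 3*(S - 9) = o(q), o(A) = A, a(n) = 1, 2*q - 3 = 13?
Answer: 25384/45 ≈ 564.09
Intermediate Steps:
q = 8 (q = 3/2 + (1/2)*13 = 3/2 + 13/2 = 8)
S = 35/3 (S = 9 + (1/3)*8 = 9 + 8/3 = 35/3 ≈ 11.667)
z(K) = -76/15 (z(K) = -4 + (2/6 + 7/(-5)) = -4 + (2*(1/6) + 7*(-1/5)) = -4 + (1/3 - 7/5) = -4 - 16/15 = -76/15)
z(a(0/6))*(S - 123) = -76*(35/3 - 123)/15 = -76/15*(-334/3) = 25384/45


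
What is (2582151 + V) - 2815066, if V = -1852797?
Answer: -2085712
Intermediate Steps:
(2582151 + V) - 2815066 = (2582151 - 1852797) - 2815066 = 729354 - 2815066 = -2085712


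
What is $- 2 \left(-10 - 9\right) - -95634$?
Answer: $95672$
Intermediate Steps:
$- 2 \left(-10 - 9\right) - -95634 = \left(-2\right) \left(-19\right) + 95634 = 38 + 95634 = 95672$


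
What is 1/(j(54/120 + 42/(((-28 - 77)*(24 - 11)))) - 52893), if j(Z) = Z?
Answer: -260/13752071 ≈ -1.8906e-5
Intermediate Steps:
1/(j(54/120 + 42/(((-28 - 77)*(24 - 11)))) - 52893) = 1/((54/120 + 42/(((-28 - 77)*(24 - 11)))) - 52893) = 1/((54*(1/120) + 42/((-105*13))) - 52893) = 1/((9/20 + 42/(-1365)) - 52893) = 1/((9/20 + 42*(-1/1365)) - 52893) = 1/((9/20 - 2/65) - 52893) = 1/(109/260 - 52893) = 1/(-13752071/260) = -260/13752071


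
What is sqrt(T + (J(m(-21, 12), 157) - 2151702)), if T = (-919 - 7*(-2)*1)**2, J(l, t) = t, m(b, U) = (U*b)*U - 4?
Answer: 2*I*sqrt(333130) ≈ 1154.3*I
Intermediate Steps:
m(b, U) = -4 + b*U**2 (m(b, U) = b*U**2 - 4 = -4 + b*U**2)
T = 819025 (T = (-919 + 14*1)**2 = (-919 + 14)**2 = (-905)**2 = 819025)
sqrt(T + (J(m(-21, 12), 157) - 2151702)) = sqrt(819025 + (157 - 2151702)) = sqrt(819025 - 2151545) = sqrt(-1332520) = 2*I*sqrt(333130)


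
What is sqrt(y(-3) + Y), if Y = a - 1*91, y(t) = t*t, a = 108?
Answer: sqrt(26) ≈ 5.0990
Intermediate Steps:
y(t) = t**2
Y = 17 (Y = 108 - 1*91 = 108 - 91 = 17)
sqrt(y(-3) + Y) = sqrt((-3)**2 + 17) = sqrt(9 + 17) = sqrt(26)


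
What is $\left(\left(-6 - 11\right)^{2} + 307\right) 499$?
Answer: $297404$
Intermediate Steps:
$\left(\left(-6 - 11\right)^{2} + 307\right) 499 = \left(\left(-17\right)^{2} + 307\right) 499 = \left(289 + 307\right) 499 = 596 \cdot 499 = 297404$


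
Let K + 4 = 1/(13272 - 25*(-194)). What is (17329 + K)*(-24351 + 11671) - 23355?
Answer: -1990741166995/9061 ≈ -2.1970e+8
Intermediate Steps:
K = -72487/18122 (K = -4 + 1/(13272 - 25*(-194)) = -4 + 1/(13272 + 4850) = -4 + 1/18122 = -72487/18122 ≈ -3.9999)
(17329 + K)*(-24351 + 11671) - 23355 = (17329 - 72487/18122)*(-24351 + 11671) - 23355 = (313963651/18122)*(-12680) - 23355 = -1990529547340/9061 - 23355 = -1990741166995/9061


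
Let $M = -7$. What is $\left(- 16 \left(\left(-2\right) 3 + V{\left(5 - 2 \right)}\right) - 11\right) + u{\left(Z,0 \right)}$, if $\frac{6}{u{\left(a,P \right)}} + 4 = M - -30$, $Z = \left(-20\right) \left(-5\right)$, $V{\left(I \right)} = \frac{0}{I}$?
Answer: $\frac{1621}{19} \approx 85.316$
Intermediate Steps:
$V{\left(I \right)} = 0$
$Z = 100$
$u{\left(a,P \right)} = \frac{6}{19}$ ($u{\left(a,P \right)} = \frac{6}{-4 - -23} = \frac{6}{-4 + \left(-7 + 30\right)} = \frac{6}{-4 + 23} = \frac{6}{19}$)
$\left(- 16 \left(\left(-2\right) 3 + V{\left(5 - 2 \right)}\right) - 11\right) + u{\left(Z,0 \right)} = \left(- 16 \left(\left(-2\right) 3 + 0\right) - 11\right) + \frac{6}{19} = \left(- 16 \left(-6 + 0\right) - 11\right) + \frac{6}{19} = \left(\left(-16\right) \left(-6\right) - 11\right) + \frac{6}{19} = \left(96 - 11\right) + \frac{6}{19} = 85 + \frac{6}{19} = \frac{1621}{19}$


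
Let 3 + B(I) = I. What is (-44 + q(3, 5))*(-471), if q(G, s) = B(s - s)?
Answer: 22137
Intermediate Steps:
B(I) = -3 + I
q(G, s) = -3 (q(G, s) = -3 + (s - s) = -3 + 0 = -3)
(-44 + q(3, 5))*(-471) = (-44 - 3)*(-471) = -47*(-471) = 22137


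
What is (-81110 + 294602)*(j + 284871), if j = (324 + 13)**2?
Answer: 85063752480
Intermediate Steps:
j = 113569 (j = 337**2 = 113569)
(-81110 + 294602)*(j + 284871) = (-81110 + 294602)*(113569 + 284871) = 213492*398440 = 85063752480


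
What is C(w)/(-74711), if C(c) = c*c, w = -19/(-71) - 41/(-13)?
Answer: -9972964/63648467519 ≈ -0.00015669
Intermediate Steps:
w = 3158/923 (w = -19*(-1/71) - 41*(-1/13) = 19/71 + 41/13 = 3158/923 ≈ 3.4215)
C(c) = c²
C(w)/(-74711) = (3158/923)²/(-74711) = (9972964/851929)*(-1/74711) = -9972964/63648467519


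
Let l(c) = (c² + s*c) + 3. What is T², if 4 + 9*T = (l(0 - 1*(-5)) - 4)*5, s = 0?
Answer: 13456/81 ≈ 166.12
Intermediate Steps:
l(c) = 3 + c² (l(c) = (c² + 0*c) + 3 = (c² + 0) + 3 = c² + 3 = 3 + c²)
T = 116/9 (T = -4/9 + (((3 + (0 - 1*(-5))²) - 4)*5)/9 = -4/9 + (((3 + (0 + 5)²) - 4)*5)/9 = -4/9 + (((3 + 5²) - 4)*5)/9 = -4/9 + (((3 + 25) - 4)*5)/9 = -4/9 + ((28 - 4)*5)/9 = -4/9 + (24*5)/9 = -4/9 + (⅑)*120 = -4/9 + 40/3 = 116/9 ≈ 12.889)
T² = (116/9)² = 13456/81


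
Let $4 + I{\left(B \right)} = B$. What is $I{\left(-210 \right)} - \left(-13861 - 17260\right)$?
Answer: $30907$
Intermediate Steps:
$I{\left(B \right)} = -4 + B$
$I{\left(-210 \right)} - \left(-13861 - 17260\right) = \left(-4 - 210\right) - \left(-13861 - 17260\right) = -214 - \left(-13861 - 17260\right) = -214 - -31121 = -214 + 31121 = 30907$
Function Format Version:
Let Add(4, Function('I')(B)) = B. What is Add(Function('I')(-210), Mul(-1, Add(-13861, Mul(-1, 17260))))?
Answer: 30907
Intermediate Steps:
Function('I')(B) = Add(-4, B)
Add(Function('I')(-210), Mul(-1, Add(-13861, Mul(-1, 17260)))) = Add(Add(-4, -210), Mul(-1, Add(-13861, Mul(-1, 17260)))) = Add(-214, Mul(-1, Add(-13861, -17260))) = Add(-214, Mul(-1, -31121)) = Add(-214, 31121) = 30907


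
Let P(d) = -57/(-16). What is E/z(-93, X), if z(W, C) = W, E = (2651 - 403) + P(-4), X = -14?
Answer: -36025/1488 ≈ -24.210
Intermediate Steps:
P(d) = 57/16 (P(d) = -57*(-1/16) = 57/16)
E = 36025/16 (E = (2651 - 403) + 57/16 = 2248 + 57/16 = 36025/16 ≈ 2251.6)
E/z(-93, X) = (36025/16)/(-93) = (36025/16)*(-1/93) = -36025/1488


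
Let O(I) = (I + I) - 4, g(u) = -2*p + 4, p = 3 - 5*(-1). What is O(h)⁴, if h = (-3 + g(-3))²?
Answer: 39567575056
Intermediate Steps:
p = 8 (p = 3 + 5 = 8)
g(u) = -12 (g(u) = -2*8 + 4 = -16 + 4 = -12)
h = 225 (h = (-3 - 12)² = (-15)² = 225)
O(I) = -4 + 2*I (O(I) = 2*I - 4 = -4 + 2*I)
O(h)⁴ = (-4 + 2*225)⁴ = (-4 + 450)⁴ = 446⁴ = 39567575056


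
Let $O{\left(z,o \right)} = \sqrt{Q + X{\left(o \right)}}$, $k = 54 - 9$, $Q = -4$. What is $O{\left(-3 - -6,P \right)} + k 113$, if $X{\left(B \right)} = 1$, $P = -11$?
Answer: $5085 + i \sqrt{3} \approx 5085.0 + 1.732 i$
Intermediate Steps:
$k = 45$
$O{\left(z,o \right)} = i \sqrt{3}$ ($O{\left(z,o \right)} = \sqrt{-4 + 1} = \sqrt{-3} = i \sqrt{3}$)
$O{\left(-3 - -6,P \right)} + k 113 = i \sqrt{3} + 45 \cdot 113 = i \sqrt{3} + 5085 = 5085 + i \sqrt{3}$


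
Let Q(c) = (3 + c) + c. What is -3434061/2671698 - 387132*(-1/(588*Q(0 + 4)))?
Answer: 28113563433/480015074 ≈ 58.568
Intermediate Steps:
Q(c) = 3 + 2*c
-3434061/2671698 - 387132*(-1/(588*Q(0 + 4))) = -3434061/2671698 - 387132*(-1/(588*(3 + 2*(0 + 4)))) = -3434061*1/2671698 - 387132*(-1/(588*(3 + 2*4))) = -1144687/890566 - 387132*(-1/(588*(3 + 8))) = -1144687/890566 - 387132/((-588*11)) = -1144687/890566 - 387132/(-6468) = -1144687/890566 - 387132*(-1/6468) = -1144687/890566 + 32261/539 = 28113563433/480015074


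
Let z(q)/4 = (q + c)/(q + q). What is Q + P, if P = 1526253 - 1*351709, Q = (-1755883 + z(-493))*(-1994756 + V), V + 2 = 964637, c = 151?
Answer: 891724446706027/493 ≈ 1.8088e+12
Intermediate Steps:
V = 964635 (V = -2 + 964637 = 964635)
z(q) = 2*(151 + q)/q (z(q) = 4*((q + 151)/(q + q)) = 4*((151 + q)/((2*q))) = 4*((151 + q)*(1/(2*q))) = 4*((151 + q)/(2*q)) = 2*(151 + q)/q)
Q = 891723867655835/493 (Q = (-1755883 + (2 + 302/(-493)))*(-1994756 + 964635) = (-1755883 + (2 + 302*(-1/493)))*(-1030121) = (-1755883 + (2 - 302/493))*(-1030121) = (-1755883 + 684/493)*(-1030121) = -865649635/493*(-1030121) = 891723867655835/493 ≈ 1.8088e+12)
P = 1174544 (P = 1526253 - 351709 = 1174544)
Q + P = 891723867655835/493 + 1174544 = 891724446706027/493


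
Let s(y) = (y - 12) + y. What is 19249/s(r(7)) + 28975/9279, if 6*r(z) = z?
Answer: -534994138/269091 ≈ -1988.2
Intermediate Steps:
r(z) = z/6
s(y) = -12 + 2*y (s(y) = (-12 + y) + y = -12 + 2*y)
19249/s(r(7)) + 28975/9279 = 19249/(-12 + 2*((1/6)*7)) + 28975/9279 = 19249/(-12 + 2*(7/6)) + 28975*(1/9279) = 19249/(-12 + 7/3) + 28975/9279 = 19249/(-29/3) + 28975/9279 = 19249*(-3/29) + 28975/9279 = -57747/29 + 28975/9279 = -534994138/269091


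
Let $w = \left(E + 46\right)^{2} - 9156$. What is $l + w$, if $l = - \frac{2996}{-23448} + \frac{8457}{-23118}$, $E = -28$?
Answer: $- \frac{99743727272}{11293143} \approx -8832.2$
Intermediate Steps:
$l = - \frac{2688296}{11293143}$ ($l = \left(-2996\right) \left(- \frac{1}{23448}\right) + 8457 \left(- \frac{1}{23118}\right) = \frac{749}{5862} - \frac{2819}{7706} = - \frac{2688296}{11293143} \approx -0.23805$)
$w = -8832$ ($w = \left(-28 + 46\right)^{2} - 9156 = 18^{2} - 9156 = 324 - 9156 = -8832$)
$l + w = - \frac{2688296}{11293143} - 8832 = - \frac{99743727272}{11293143}$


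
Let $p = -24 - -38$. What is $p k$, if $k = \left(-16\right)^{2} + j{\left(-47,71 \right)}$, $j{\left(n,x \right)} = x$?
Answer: $4578$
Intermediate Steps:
$p = 14$ ($p = -24 + 38 = 14$)
$k = 327$ ($k = \left(-16\right)^{2} + 71 = 256 + 71 = 327$)
$p k = 14 \cdot 327 = 4578$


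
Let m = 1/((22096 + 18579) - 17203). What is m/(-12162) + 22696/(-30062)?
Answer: -3239473448503/4290846420384 ≈ -0.75497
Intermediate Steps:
m = 1/23472 (m = 1/(40675 - 17203) = 1/23472 ≈ 4.2604e-5)
m/(-12162) + 22696/(-30062) = (1/23472)/(-12162) + 22696/(-30062) = (1/23472)*(-1/12162) + 22696*(-1/30062) = -1/285466464 - 11348/15031 = -3239473448503/4290846420384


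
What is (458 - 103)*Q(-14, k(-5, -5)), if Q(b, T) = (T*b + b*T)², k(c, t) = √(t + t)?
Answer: -2783200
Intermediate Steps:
k(c, t) = √2*√t (k(c, t) = √(2*t) = √2*√t)
Q(b, T) = 4*T²*b² (Q(b, T) = (T*b + T*b)² = (2*T*b)² = 4*T²*b²)
(458 - 103)*Q(-14, k(-5, -5)) = (458 - 103)*(4*(√2*√(-5))²*(-14)²) = 355*(4*(√2*(I*√5))²*196) = 355*(4*(I*√10)²*196) = 355*(4*(-10)*196) = 355*(-7840) = -2783200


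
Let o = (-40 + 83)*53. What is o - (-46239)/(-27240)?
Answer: 20677907/9080 ≈ 2277.3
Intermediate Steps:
o = 2279 (o = 43*53 = 2279)
o - (-46239)/(-27240) = 2279 - (-46239)/(-27240) = 2279 - (-46239)*(-1)/27240 = 2279 - 1*15413/9080 = 2279 - 15413/9080 = 20677907/9080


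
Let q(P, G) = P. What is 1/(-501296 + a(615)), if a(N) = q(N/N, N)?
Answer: -1/501295 ≈ -1.9948e-6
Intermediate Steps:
a(N) = 1 (a(N) = N/N = 1)
1/(-501296 + a(615)) = 1/(-501296 + 1) = 1/(-501295) = -1/501295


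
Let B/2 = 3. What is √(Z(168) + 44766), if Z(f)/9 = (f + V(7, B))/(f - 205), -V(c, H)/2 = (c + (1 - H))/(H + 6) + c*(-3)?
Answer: √44715 ≈ 211.46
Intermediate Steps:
B = 6 (B = 2*3 = 6)
V(c, H) = 6*c - 2*(1 + c - H)/(6 + H) (V(c, H) = -2*((c + (1 - H))/(H + 6) + c*(-3)) = -2*((1 + c - H)/(6 + H) - 3*c) = -2*(-3*c + (1 + c - H)/(6 + H)) = 6*c - 2*(1 + c - H)/(6 + H))
Z(f) = 9*(125/3 + f)/(-205 + f) (Z(f) = 9*((f + 2*(-1 + 6 + 17*7 + 3*6*7)/(6 + 6))/(f - 205)) = 9*((f + 2*(-1 + 6 + 119 + 126)/12)/(-205 + f)) = 9*((f + 2*(1/12)*250)/(-205 + f)) = 9*((f + 125/3)/(-205 + f)) = 9*((125/3 + f)/(-205 + f)) = 9*(125/3 + f)/(-205 + f))
√(Z(168) + 44766) = √(3*(125 + 3*168)/(-205 + 168) + 44766) = √(3*(125 + 504)/(-37) + 44766) = √(3*(-1/37)*629 + 44766) = √(-51 + 44766) = √44715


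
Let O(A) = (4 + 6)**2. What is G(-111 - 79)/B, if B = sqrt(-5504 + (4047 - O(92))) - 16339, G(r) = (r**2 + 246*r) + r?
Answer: 4656615/7025381 + 855*I*sqrt(173)/7025381 ≈ 0.66283 + 0.0016007*I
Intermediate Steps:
O(A) = 100 (O(A) = 10**2 = 100)
G(r) = r**2 + 247*r
B = -16339 + 3*I*sqrt(173) (B = sqrt(-5504 + (4047 - 1*100)) - 16339 = sqrt(-5504 + (4047 - 100)) - 16339 = sqrt(-5504 + 3947) - 16339 = sqrt(-1557) - 16339 = 3*I*sqrt(173) - 16339 = -16339 + 3*I*sqrt(173) ≈ -16339.0 + 39.459*I)
G(-111 - 79)/B = ((-111 - 79)*(247 + (-111 - 79)))/(-16339 + 3*I*sqrt(173)) = (-190*(247 - 190))/(-16339 + 3*I*sqrt(173)) = (-190*57)/(-16339 + 3*I*sqrt(173)) = -10830/(-16339 + 3*I*sqrt(173))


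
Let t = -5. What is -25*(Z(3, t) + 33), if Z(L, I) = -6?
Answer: -675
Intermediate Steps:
-25*(Z(3, t) + 33) = -25*(-6 + 33) = -25*27 = -675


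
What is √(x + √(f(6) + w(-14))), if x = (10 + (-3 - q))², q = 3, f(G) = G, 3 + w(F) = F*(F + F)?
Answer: √(16 + √395) ≈ 5.9895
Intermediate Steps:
w(F) = -3 + 2*F² (w(F) = -3 + F*(F + F) = -3 + F*(2*F) = -3 + 2*F²)
x = 16 (x = (10 + (-3 - 1*3))² = (10 + (-3 - 3))² = (10 - 6)² = 4² = 16)
√(x + √(f(6) + w(-14))) = √(16 + √(6 + (-3 + 2*(-14)²))) = √(16 + √(6 + (-3 + 2*196))) = √(16 + √(6 + (-3 + 392))) = √(16 + √(6 + 389)) = √(16 + √395)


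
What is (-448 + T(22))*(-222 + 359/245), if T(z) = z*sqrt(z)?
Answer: 3457984/35 - 1188682*sqrt(22)/245 ≈ 76043.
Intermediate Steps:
T(z) = z**(3/2)
(-448 + T(22))*(-222 + 359/245) = (-448 + 22**(3/2))*(-222 + 359/245) = (-448 + 22*sqrt(22))*(-222 + 359*(1/245)) = (-448 + 22*sqrt(22))*(-222 + 359/245) = (-448 + 22*sqrt(22))*(-54031/245) = 3457984/35 - 1188682*sqrt(22)/245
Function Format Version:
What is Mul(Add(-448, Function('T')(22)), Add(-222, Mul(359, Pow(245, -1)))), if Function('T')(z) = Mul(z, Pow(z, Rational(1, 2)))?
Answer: Add(Rational(3457984, 35), Mul(Rational(-1188682, 245), Pow(22, Rational(1, 2)))) ≈ 76043.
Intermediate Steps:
Function('T')(z) = Pow(z, Rational(3, 2))
Mul(Add(-448, Function('T')(22)), Add(-222, Mul(359, Pow(245, -1)))) = Mul(Add(-448, Pow(22, Rational(3, 2))), Add(-222, Mul(359, Pow(245, -1)))) = Mul(Add(-448, Mul(22, Pow(22, Rational(1, 2)))), Add(-222, Mul(359, Rational(1, 245)))) = Mul(Add(-448, Mul(22, Pow(22, Rational(1, 2)))), Add(-222, Rational(359, 245))) = Mul(Add(-448, Mul(22, Pow(22, Rational(1, 2)))), Rational(-54031, 245)) = Add(Rational(3457984, 35), Mul(Rational(-1188682, 245), Pow(22, Rational(1, 2))))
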